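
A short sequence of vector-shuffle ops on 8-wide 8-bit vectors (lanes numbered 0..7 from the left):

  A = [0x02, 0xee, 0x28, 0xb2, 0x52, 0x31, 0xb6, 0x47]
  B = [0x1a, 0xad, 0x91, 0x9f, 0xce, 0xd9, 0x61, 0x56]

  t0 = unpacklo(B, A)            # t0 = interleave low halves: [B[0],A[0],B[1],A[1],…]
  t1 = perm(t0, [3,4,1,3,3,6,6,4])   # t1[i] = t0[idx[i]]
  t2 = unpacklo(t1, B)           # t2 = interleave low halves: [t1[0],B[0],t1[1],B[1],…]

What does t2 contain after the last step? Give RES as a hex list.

  t0: 1a 02 ad ee 91 28 9f b2
  t1: ee 91 02 ee ee 9f 9f 91
  t2: ee 1a 91 ad 02 91 ee 9f

RES = [0xee, 0x1a, 0x91, 0xad, 0x02, 0x91, 0xee, 0x9f]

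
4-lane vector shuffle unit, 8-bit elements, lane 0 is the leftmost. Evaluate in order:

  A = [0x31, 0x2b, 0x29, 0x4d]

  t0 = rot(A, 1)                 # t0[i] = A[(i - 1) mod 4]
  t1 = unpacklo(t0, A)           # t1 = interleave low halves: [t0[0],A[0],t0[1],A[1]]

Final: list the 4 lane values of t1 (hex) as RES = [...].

→ t0 |4d|31|2b|29|
→ t1 |4d|31|31|2b|

RES = [ 0x4d  0x31  0x31  0x2b ]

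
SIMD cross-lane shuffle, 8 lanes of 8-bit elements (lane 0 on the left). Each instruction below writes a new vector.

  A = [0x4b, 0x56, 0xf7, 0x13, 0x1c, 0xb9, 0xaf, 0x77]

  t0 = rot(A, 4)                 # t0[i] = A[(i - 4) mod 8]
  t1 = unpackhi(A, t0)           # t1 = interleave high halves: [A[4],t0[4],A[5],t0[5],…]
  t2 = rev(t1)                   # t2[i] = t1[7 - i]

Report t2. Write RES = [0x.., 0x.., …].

  t0: 1c b9 af 77 4b 56 f7 13
  t1: 1c 4b b9 56 af f7 77 13
  t2: 13 77 f7 af 56 b9 4b 1c

RES = [ 0x13  0x77  0xf7  0xaf  0x56  0xb9  0x4b  0x1c ]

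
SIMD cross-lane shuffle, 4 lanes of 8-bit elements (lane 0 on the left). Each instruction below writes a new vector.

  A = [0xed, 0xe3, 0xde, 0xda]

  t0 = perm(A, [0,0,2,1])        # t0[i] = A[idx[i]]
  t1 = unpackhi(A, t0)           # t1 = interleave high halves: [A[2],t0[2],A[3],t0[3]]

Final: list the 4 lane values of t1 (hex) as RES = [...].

  t0: ed ed de e3
  t1: de de da e3

RES = [0xde, 0xde, 0xda, 0xe3]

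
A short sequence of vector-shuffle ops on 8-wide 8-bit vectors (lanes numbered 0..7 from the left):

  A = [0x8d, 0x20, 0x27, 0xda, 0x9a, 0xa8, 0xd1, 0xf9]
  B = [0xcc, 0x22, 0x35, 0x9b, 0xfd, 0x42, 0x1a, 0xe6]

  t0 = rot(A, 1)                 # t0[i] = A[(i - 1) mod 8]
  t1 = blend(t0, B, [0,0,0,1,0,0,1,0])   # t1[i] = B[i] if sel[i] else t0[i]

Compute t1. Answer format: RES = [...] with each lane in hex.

→ t0 |f9|8d|20|27|da|9a|a8|d1|
→ t1 |f9|8d|20|9b|da|9a|1a|d1|

RES = [0xf9, 0x8d, 0x20, 0x9b, 0xda, 0x9a, 0x1a, 0xd1]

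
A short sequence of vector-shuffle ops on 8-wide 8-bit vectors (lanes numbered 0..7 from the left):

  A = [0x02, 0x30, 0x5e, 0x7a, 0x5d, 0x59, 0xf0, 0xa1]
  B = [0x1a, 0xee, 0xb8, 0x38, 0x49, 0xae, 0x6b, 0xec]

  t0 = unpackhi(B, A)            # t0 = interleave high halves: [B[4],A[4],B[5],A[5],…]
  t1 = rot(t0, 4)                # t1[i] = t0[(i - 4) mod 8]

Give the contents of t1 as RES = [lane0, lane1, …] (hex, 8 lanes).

RES = [0x6b, 0xf0, 0xec, 0xa1, 0x49, 0x5d, 0xae, 0x59]

  t0: 49 5d ae 59 6b f0 ec a1
  t1: 6b f0 ec a1 49 5d ae 59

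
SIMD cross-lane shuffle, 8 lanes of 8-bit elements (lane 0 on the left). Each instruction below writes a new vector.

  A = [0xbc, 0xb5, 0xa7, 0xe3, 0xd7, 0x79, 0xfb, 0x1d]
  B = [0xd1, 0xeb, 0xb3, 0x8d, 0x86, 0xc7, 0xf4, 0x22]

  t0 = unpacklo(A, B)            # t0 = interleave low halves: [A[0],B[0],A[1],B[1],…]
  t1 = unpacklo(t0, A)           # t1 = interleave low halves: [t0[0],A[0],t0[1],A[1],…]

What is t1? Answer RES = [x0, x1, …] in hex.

RES = [0xbc, 0xbc, 0xd1, 0xb5, 0xb5, 0xa7, 0xeb, 0xe3]

  t0: bc d1 b5 eb a7 b3 e3 8d
  t1: bc bc d1 b5 b5 a7 eb e3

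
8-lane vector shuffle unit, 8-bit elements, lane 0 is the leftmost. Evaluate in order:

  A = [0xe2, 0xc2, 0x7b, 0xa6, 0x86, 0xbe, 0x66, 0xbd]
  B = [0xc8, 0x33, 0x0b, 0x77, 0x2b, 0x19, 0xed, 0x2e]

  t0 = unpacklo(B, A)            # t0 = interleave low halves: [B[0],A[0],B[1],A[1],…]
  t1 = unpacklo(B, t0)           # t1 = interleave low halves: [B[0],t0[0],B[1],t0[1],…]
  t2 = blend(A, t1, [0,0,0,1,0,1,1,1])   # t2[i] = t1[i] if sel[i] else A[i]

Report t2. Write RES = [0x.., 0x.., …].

RES = [ 0xe2  0xc2  0x7b  0xe2  0x86  0x33  0x77  0xc2 ]

→ t0 |c8|e2|33|c2|0b|7b|77|a6|
→ t1 |c8|c8|33|e2|0b|33|77|c2|
→ t2 |e2|c2|7b|e2|86|33|77|c2|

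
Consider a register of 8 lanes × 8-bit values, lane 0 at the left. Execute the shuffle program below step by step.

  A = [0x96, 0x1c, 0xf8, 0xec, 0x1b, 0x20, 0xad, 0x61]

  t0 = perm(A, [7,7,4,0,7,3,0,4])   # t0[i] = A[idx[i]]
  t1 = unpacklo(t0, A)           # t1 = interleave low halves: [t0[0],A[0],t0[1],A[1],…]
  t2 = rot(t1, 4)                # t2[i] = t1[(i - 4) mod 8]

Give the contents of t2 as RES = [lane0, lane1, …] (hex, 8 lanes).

RES = [ 0x1b  0xf8  0x96  0xec  0x61  0x96  0x61  0x1c ]

t0 = [0x61, 0x61, 0x1b, 0x96, 0x61, 0xec, 0x96, 0x1b]
t1 = [0x61, 0x96, 0x61, 0x1c, 0x1b, 0xf8, 0x96, 0xec]
t2 = [0x1b, 0xf8, 0x96, 0xec, 0x61, 0x96, 0x61, 0x1c]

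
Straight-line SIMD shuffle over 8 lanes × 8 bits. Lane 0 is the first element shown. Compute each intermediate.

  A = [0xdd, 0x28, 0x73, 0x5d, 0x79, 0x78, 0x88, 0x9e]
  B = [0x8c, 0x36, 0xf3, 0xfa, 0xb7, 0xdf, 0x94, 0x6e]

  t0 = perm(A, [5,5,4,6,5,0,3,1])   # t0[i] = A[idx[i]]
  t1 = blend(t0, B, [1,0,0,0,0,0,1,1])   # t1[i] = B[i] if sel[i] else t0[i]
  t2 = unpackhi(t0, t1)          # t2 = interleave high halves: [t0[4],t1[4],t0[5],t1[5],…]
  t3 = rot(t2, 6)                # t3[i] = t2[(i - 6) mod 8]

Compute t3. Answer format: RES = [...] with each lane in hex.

t0 = [0x78, 0x78, 0x79, 0x88, 0x78, 0xdd, 0x5d, 0x28]
t1 = [0x8c, 0x78, 0x79, 0x88, 0x78, 0xdd, 0x94, 0x6e]
t2 = [0x78, 0x78, 0xdd, 0xdd, 0x5d, 0x94, 0x28, 0x6e]
t3 = [0xdd, 0xdd, 0x5d, 0x94, 0x28, 0x6e, 0x78, 0x78]

RES = [ 0xdd  0xdd  0x5d  0x94  0x28  0x6e  0x78  0x78 ]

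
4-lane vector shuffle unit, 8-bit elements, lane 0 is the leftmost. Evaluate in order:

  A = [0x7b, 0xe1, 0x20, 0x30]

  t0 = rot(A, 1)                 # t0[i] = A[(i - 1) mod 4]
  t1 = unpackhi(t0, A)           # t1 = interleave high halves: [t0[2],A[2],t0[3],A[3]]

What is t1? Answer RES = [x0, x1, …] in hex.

RES = [0xe1, 0x20, 0x20, 0x30]

  t0: 30 7b e1 20
  t1: e1 20 20 30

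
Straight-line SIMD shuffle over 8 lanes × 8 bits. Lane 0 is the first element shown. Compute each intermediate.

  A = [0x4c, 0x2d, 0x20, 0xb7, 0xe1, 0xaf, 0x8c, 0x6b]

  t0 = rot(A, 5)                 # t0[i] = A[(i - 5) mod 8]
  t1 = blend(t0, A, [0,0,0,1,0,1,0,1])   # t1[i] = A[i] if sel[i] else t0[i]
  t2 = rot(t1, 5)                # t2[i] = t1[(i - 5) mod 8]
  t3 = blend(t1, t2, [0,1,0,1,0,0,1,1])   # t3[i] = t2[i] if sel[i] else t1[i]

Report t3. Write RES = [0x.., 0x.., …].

RES = [0xb7, 0x6b, 0xaf, 0x2d, 0x6b, 0xaf, 0xe1, 0xaf]

t0 = [0xb7, 0xe1, 0xaf, 0x8c, 0x6b, 0x4c, 0x2d, 0x20]
t1 = [0xb7, 0xe1, 0xaf, 0xb7, 0x6b, 0xaf, 0x2d, 0x6b]
t2 = [0xb7, 0x6b, 0xaf, 0x2d, 0x6b, 0xb7, 0xe1, 0xaf]
t3 = [0xb7, 0x6b, 0xaf, 0x2d, 0x6b, 0xaf, 0xe1, 0xaf]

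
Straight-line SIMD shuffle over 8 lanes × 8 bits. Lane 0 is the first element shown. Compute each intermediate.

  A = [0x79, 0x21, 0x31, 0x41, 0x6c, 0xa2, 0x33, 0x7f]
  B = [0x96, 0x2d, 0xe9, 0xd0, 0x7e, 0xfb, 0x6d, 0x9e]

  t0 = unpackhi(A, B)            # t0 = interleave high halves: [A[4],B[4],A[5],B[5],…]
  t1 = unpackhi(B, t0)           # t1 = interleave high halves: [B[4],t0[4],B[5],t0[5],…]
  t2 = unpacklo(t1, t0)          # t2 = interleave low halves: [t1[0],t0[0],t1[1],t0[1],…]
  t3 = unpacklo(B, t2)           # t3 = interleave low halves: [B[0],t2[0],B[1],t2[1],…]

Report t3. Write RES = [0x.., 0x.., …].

→ t0 |6c|7e|a2|fb|33|6d|7f|9e|
→ t1 |7e|33|fb|6d|6d|7f|9e|9e|
→ t2 |7e|6c|33|7e|fb|a2|6d|fb|
→ t3 |96|7e|2d|6c|e9|33|d0|7e|

RES = [0x96, 0x7e, 0x2d, 0x6c, 0xe9, 0x33, 0xd0, 0x7e]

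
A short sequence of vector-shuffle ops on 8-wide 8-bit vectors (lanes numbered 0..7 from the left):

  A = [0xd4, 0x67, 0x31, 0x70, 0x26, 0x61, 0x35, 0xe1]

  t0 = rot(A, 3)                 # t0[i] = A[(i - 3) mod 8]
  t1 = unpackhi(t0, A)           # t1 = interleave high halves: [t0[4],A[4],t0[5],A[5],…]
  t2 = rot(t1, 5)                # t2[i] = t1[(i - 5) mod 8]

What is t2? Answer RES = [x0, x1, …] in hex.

RES = [ 0x61  0x70  0x35  0x26  0xe1  0x67  0x26  0x31 ]

t0 = [0x61, 0x35, 0xe1, 0xd4, 0x67, 0x31, 0x70, 0x26]
t1 = [0x67, 0x26, 0x31, 0x61, 0x70, 0x35, 0x26, 0xe1]
t2 = [0x61, 0x70, 0x35, 0x26, 0xe1, 0x67, 0x26, 0x31]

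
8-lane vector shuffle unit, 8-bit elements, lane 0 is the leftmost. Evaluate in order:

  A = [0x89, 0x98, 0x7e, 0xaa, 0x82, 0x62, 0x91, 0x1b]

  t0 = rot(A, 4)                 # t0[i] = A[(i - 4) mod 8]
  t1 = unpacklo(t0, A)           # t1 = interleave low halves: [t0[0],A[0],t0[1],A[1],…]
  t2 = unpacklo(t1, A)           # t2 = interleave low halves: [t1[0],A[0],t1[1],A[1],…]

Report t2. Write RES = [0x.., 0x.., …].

RES = [ 0x82  0x89  0x89  0x98  0x62  0x7e  0x98  0xaa ]

  t0: 82 62 91 1b 89 98 7e aa
  t1: 82 89 62 98 91 7e 1b aa
  t2: 82 89 89 98 62 7e 98 aa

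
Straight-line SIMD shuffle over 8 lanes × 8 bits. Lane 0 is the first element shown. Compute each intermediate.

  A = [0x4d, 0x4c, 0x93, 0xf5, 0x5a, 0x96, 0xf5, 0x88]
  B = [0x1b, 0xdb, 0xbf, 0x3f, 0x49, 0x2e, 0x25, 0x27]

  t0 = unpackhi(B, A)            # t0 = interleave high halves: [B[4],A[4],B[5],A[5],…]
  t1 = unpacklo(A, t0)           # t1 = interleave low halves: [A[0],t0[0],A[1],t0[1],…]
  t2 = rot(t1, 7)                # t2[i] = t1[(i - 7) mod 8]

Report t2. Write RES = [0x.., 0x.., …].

t0 = [0x49, 0x5a, 0x2e, 0x96, 0x25, 0xf5, 0x27, 0x88]
t1 = [0x4d, 0x49, 0x4c, 0x5a, 0x93, 0x2e, 0xf5, 0x96]
t2 = [0x49, 0x4c, 0x5a, 0x93, 0x2e, 0xf5, 0x96, 0x4d]

RES = [ 0x49  0x4c  0x5a  0x93  0x2e  0xf5  0x96  0x4d ]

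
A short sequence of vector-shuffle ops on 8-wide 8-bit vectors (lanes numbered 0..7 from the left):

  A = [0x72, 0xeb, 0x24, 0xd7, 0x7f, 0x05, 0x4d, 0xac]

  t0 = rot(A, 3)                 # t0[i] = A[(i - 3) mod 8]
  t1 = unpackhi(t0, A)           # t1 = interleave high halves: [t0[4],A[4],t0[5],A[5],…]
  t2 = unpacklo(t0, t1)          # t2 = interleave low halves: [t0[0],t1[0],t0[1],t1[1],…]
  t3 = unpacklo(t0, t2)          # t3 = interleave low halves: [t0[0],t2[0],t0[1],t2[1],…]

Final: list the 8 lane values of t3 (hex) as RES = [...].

t0 = [0x05, 0x4d, 0xac, 0x72, 0xeb, 0x24, 0xd7, 0x7f]
t1 = [0xeb, 0x7f, 0x24, 0x05, 0xd7, 0x4d, 0x7f, 0xac]
t2 = [0x05, 0xeb, 0x4d, 0x7f, 0xac, 0x24, 0x72, 0x05]
t3 = [0x05, 0x05, 0x4d, 0xeb, 0xac, 0x4d, 0x72, 0x7f]

RES = [ 0x05  0x05  0x4d  0xeb  0xac  0x4d  0x72  0x7f ]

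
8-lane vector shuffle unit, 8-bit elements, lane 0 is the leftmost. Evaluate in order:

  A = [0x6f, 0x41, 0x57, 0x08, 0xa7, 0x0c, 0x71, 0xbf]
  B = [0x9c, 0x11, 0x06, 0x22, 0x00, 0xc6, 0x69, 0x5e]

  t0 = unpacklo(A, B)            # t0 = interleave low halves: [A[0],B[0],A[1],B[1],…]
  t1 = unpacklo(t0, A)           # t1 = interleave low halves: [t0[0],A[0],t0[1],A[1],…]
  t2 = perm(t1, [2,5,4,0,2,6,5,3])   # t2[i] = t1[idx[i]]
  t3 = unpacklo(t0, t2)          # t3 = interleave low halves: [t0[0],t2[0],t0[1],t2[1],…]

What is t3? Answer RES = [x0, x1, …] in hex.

RES = [0x6f, 0x9c, 0x9c, 0x57, 0x41, 0x41, 0x11, 0x6f]

t0 = [0x6f, 0x9c, 0x41, 0x11, 0x57, 0x06, 0x08, 0x22]
t1 = [0x6f, 0x6f, 0x9c, 0x41, 0x41, 0x57, 0x11, 0x08]
t2 = [0x9c, 0x57, 0x41, 0x6f, 0x9c, 0x11, 0x57, 0x41]
t3 = [0x6f, 0x9c, 0x9c, 0x57, 0x41, 0x41, 0x11, 0x6f]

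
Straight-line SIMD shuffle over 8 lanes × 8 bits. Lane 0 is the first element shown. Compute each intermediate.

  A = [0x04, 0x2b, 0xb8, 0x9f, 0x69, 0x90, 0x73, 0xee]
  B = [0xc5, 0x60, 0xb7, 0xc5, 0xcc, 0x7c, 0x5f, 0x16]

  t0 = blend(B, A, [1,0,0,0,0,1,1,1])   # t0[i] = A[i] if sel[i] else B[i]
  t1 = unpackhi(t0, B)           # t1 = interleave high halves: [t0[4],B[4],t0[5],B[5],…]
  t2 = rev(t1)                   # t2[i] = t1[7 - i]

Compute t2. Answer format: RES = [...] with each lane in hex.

→ t0 |04|60|b7|c5|cc|90|73|ee|
→ t1 |cc|cc|90|7c|73|5f|ee|16|
→ t2 |16|ee|5f|73|7c|90|cc|cc|

RES = [0x16, 0xee, 0x5f, 0x73, 0x7c, 0x90, 0xcc, 0xcc]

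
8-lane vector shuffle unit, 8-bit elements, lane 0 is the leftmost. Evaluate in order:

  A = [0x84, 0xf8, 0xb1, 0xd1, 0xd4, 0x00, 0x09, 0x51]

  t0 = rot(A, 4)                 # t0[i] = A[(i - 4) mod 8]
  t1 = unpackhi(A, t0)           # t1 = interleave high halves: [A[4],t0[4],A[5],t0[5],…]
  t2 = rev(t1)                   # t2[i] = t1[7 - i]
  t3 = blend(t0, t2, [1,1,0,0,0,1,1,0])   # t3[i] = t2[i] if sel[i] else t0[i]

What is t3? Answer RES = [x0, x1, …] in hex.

RES = [ 0xd1  0x51  0x09  0x51  0x84  0x00  0x84  0xd1 ]

  t0: d4 00 09 51 84 f8 b1 d1
  t1: d4 84 00 f8 09 b1 51 d1
  t2: d1 51 b1 09 f8 00 84 d4
  t3: d1 51 09 51 84 00 84 d1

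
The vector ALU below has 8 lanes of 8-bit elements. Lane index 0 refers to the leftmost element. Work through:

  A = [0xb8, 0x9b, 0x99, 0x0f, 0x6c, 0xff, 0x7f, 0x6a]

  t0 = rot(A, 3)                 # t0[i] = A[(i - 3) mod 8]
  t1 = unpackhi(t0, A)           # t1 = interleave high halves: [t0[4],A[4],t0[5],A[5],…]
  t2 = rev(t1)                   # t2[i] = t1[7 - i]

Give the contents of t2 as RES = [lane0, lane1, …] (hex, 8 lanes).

t0 = [0xff, 0x7f, 0x6a, 0xb8, 0x9b, 0x99, 0x0f, 0x6c]
t1 = [0x9b, 0x6c, 0x99, 0xff, 0x0f, 0x7f, 0x6c, 0x6a]
t2 = [0x6a, 0x6c, 0x7f, 0x0f, 0xff, 0x99, 0x6c, 0x9b]

RES = [ 0x6a  0x6c  0x7f  0x0f  0xff  0x99  0x6c  0x9b ]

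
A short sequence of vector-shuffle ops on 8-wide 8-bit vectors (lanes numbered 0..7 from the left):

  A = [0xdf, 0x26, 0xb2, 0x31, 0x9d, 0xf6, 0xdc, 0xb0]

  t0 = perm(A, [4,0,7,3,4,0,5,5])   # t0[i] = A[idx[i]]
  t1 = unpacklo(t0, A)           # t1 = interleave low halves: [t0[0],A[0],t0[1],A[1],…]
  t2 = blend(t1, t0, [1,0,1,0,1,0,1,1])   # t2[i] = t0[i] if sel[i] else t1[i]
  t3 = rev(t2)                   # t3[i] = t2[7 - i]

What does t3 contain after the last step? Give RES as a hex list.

RES = [ 0xf6  0xf6  0xb2  0x9d  0x26  0xb0  0xdf  0x9d ]

  t0: 9d df b0 31 9d df f6 f6
  t1: 9d df df 26 b0 b2 31 31
  t2: 9d df b0 26 9d b2 f6 f6
  t3: f6 f6 b2 9d 26 b0 df 9d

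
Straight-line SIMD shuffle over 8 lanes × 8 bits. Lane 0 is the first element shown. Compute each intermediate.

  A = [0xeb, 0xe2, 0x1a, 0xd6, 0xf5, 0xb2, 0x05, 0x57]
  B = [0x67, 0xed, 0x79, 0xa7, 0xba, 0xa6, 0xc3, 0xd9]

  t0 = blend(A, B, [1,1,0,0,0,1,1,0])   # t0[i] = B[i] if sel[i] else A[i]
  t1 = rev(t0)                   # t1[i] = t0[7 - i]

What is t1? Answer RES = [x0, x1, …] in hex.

  t0: 67 ed 1a d6 f5 a6 c3 57
  t1: 57 c3 a6 f5 d6 1a ed 67

RES = [0x57, 0xc3, 0xa6, 0xf5, 0xd6, 0x1a, 0xed, 0x67]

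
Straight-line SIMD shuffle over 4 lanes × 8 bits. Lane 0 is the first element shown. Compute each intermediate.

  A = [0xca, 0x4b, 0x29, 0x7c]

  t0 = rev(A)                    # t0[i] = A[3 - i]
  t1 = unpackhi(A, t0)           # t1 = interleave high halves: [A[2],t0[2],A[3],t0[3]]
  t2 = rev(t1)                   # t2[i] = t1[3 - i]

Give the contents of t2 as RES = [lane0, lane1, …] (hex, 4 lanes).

t0 = [0x7c, 0x29, 0x4b, 0xca]
t1 = [0x29, 0x4b, 0x7c, 0xca]
t2 = [0xca, 0x7c, 0x4b, 0x29]

RES = [0xca, 0x7c, 0x4b, 0x29]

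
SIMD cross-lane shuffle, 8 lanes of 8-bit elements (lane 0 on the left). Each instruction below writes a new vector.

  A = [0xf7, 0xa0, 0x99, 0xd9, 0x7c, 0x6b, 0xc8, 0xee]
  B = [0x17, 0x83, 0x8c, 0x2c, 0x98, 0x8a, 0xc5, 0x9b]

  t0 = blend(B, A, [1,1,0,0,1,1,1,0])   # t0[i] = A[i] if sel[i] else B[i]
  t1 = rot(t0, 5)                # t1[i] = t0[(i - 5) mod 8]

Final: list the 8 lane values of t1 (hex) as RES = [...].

t0 = [0xf7, 0xa0, 0x8c, 0x2c, 0x7c, 0x6b, 0xc8, 0x9b]
t1 = [0x2c, 0x7c, 0x6b, 0xc8, 0x9b, 0xf7, 0xa0, 0x8c]

RES = [ 0x2c  0x7c  0x6b  0xc8  0x9b  0xf7  0xa0  0x8c ]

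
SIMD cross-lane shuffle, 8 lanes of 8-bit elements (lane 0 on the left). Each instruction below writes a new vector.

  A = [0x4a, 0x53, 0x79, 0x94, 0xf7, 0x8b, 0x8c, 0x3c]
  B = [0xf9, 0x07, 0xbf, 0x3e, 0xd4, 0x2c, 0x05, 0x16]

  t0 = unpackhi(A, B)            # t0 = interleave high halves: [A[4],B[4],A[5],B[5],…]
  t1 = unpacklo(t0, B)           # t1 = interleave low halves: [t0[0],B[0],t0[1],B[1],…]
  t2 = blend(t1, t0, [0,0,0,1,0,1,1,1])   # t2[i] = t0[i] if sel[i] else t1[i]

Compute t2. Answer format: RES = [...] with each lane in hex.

RES = [0xf7, 0xf9, 0xd4, 0x2c, 0x8b, 0x05, 0x3c, 0x16]

t0 = [0xf7, 0xd4, 0x8b, 0x2c, 0x8c, 0x05, 0x3c, 0x16]
t1 = [0xf7, 0xf9, 0xd4, 0x07, 0x8b, 0xbf, 0x2c, 0x3e]
t2 = [0xf7, 0xf9, 0xd4, 0x2c, 0x8b, 0x05, 0x3c, 0x16]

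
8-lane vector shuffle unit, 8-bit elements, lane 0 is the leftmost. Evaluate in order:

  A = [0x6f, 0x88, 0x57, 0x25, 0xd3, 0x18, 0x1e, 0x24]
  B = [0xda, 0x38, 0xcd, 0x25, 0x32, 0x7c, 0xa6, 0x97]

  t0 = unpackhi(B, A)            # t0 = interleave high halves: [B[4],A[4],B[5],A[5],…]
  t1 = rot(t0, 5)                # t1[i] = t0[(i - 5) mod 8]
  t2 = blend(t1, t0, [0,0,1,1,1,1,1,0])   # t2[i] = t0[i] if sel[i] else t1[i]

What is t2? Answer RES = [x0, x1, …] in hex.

t0 = [0x32, 0xd3, 0x7c, 0x18, 0xa6, 0x1e, 0x97, 0x24]
t1 = [0x18, 0xa6, 0x1e, 0x97, 0x24, 0x32, 0xd3, 0x7c]
t2 = [0x18, 0xa6, 0x7c, 0x18, 0xa6, 0x1e, 0x97, 0x7c]

RES = [ 0x18  0xa6  0x7c  0x18  0xa6  0x1e  0x97  0x7c ]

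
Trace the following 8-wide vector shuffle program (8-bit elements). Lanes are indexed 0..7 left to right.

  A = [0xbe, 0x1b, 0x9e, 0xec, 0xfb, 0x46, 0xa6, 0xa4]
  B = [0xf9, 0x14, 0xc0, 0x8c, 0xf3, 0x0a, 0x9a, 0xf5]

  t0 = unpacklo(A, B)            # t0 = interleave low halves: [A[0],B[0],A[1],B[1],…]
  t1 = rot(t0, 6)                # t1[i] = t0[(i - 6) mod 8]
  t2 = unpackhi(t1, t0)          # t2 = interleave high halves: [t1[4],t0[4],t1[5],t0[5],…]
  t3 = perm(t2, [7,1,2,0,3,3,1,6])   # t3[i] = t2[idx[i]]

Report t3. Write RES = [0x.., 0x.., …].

RES = [ 0x8c  0x9e  0x8c  0xec  0xc0  0xc0  0x9e  0xf9 ]

t0 = [0xbe, 0xf9, 0x1b, 0x14, 0x9e, 0xc0, 0xec, 0x8c]
t1 = [0x1b, 0x14, 0x9e, 0xc0, 0xec, 0x8c, 0xbe, 0xf9]
t2 = [0xec, 0x9e, 0x8c, 0xc0, 0xbe, 0xec, 0xf9, 0x8c]
t3 = [0x8c, 0x9e, 0x8c, 0xec, 0xc0, 0xc0, 0x9e, 0xf9]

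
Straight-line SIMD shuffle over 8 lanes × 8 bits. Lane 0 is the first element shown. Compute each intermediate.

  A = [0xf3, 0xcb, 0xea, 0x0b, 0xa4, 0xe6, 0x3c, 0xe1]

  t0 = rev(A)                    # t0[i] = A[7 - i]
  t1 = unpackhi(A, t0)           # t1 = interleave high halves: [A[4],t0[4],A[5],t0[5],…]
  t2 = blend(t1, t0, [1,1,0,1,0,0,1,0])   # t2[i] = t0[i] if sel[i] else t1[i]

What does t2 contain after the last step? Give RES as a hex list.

RES = [0xe1, 0x3c, 0xe6, 0xa4, 0x3c, 0xcb, 0xcb, 0xf3]

→ t0 |e1|3c|e6|a4|0b|ea|cb|f3|
→ t1 |a4|0b|e6|ea|3c|cb|e1|f3|
→ t2 |e1|3c|e6|a4|3c|cb|cb|f3|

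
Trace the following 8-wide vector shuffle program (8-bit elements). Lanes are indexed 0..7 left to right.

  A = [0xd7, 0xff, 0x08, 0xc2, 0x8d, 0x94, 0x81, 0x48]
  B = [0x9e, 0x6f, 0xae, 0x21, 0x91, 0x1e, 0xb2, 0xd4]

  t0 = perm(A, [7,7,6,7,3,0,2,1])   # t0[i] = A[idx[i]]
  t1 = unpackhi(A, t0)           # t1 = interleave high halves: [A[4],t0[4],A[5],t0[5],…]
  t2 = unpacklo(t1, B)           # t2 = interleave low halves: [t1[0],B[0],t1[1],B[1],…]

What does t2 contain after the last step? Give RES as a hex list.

RES = [ 0x8d  0x9e  0xc2  0x6f  0x94  0xae  0xd7  0x21 ]

→ t0 |48|48|81|48|c2|d7|08|ff|
→ t1 |8d|c2|94|d7|81|08|48|ff|
→ t2 |8d|9e|c2|6f|94|ae|d7|21|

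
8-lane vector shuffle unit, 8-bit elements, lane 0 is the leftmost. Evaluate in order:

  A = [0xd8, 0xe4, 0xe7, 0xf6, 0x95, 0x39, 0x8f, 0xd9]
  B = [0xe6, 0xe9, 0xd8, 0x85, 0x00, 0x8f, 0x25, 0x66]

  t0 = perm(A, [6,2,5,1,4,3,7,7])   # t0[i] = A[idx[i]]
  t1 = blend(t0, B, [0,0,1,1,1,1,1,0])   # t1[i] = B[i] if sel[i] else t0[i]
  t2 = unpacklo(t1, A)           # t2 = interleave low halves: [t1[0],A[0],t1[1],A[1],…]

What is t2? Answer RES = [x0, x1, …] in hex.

t0 = [0x8f, 0xe7, 0x39, 0xe4, 0x95, 0xf6, 0xd9, 0xd9]
t1 = [0x8f, 0xe7, 0xd8, 0x85, 0x00, 0x8f, 0x25, 0xd9]
t2 = [0x8f, 0xd8, 0xe7, 0xe4, 0xd8, 0xe7, 0x85, 0xf6]

RES = [ 0x8f  0xd8  0xe7  0xe4  0xd8  0xe7  0x85  0xf6 ]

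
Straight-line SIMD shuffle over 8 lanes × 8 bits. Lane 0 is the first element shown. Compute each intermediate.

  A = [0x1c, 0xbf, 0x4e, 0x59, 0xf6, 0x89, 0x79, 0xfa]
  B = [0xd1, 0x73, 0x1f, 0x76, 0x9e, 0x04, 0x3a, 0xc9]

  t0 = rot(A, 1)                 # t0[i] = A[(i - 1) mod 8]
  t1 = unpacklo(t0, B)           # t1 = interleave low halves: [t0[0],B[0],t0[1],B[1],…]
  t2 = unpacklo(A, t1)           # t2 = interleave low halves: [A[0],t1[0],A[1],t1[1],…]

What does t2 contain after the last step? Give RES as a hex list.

  t0: fa 1c bf 4e 59 f6 89 79
  t1: fa d1 1c 73 bf 1f 4e 76
  t2: 1c fa bf d1 4e 1c 59 73

RES = [0x1c, 0xfa, 0xbf, 0xd1, 0x4e, 0x1c, 0x59, 0x73]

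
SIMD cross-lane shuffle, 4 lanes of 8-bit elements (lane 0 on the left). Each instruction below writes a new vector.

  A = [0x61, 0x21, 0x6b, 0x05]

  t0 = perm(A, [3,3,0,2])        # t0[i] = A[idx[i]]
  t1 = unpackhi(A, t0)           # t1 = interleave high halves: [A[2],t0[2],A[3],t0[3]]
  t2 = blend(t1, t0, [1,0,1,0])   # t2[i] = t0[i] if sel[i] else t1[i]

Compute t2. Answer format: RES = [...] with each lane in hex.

RES = [0x05, 0x61, 0x61, 0x6b]

→ t0 |05|05|61|6b|
→ t1 |6b|61|05|6b|
→ t2 |05|61|61|6b|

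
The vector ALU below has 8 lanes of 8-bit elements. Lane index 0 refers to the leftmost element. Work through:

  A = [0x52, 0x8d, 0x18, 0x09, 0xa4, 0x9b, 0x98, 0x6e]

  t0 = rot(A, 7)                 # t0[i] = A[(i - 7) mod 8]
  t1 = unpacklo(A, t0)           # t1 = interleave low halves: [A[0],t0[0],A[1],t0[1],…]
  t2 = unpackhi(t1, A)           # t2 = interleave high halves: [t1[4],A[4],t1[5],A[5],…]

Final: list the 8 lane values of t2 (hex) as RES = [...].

→ t0 |8d|18|09|a4|9b|98|6e|52|
→ t1 |52|8d|8d|18|18|09|09|a4|
→ t2 |18|a4|09|9b|09|98|a4|6e|

RES = [ 0x18  0xa4  0x09  0x9b  0x09  0x98  0xa4  0x6e ]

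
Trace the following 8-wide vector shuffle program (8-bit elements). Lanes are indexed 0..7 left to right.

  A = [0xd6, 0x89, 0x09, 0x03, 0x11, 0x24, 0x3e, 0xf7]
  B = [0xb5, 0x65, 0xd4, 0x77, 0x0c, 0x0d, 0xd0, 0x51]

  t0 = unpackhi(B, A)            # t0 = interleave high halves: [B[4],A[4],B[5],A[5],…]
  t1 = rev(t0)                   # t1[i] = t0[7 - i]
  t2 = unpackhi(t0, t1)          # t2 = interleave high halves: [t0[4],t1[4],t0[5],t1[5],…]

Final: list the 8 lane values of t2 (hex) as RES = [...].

RES = [0xd0, 0x24, 0x3e, 0x0d, 0x51, 0x11, 0xf7, 0x0c]

→ t0 |0c|11|0d|24|d0|3e|51|f7|
→ t1 |f7|51|3e|d0|24|0d|11|0c|
→ t2 |d0|24|3e|0d|51|11|f7|0c|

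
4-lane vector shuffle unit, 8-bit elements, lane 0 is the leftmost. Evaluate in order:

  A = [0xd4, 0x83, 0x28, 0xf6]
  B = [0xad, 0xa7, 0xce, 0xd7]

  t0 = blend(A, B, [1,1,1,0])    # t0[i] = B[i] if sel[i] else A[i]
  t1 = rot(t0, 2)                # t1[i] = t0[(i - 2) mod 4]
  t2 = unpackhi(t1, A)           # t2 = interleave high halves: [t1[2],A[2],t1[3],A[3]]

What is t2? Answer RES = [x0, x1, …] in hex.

RES = [ 0xad  0x28  0xa7  0xf6 ]

→ t0 |ad|a7|ce|f6|
→ t1 |ce|f6|ad|a7|
→ t2 |ad|28|a7|f6|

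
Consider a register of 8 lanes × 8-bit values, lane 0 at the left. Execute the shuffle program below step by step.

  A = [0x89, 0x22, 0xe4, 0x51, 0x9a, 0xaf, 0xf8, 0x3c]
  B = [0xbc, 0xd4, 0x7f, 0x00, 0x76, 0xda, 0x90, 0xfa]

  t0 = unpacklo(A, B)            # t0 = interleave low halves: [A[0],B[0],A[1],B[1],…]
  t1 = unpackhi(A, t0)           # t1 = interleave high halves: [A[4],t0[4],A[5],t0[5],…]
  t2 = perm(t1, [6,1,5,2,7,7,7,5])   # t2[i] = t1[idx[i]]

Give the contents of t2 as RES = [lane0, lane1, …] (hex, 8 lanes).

RES = [ 0x3c  0xe4  0x51  0xaf  0x00  0x00  0x00  0x51 ]

t0 = [0x89, 0xbc, 0x22, 0xd4, 0xe4, 0x7f, 0x51, 0x00]
t1 = [0x9a, 0xe4, 0xaf, 0x7f, 0xf8, 0x51, 0x3c, 0x00]
t2 = [0x3c, 0xe4, 0x51, 0xaf, 0x00, 0x00, 0x00, 0x51]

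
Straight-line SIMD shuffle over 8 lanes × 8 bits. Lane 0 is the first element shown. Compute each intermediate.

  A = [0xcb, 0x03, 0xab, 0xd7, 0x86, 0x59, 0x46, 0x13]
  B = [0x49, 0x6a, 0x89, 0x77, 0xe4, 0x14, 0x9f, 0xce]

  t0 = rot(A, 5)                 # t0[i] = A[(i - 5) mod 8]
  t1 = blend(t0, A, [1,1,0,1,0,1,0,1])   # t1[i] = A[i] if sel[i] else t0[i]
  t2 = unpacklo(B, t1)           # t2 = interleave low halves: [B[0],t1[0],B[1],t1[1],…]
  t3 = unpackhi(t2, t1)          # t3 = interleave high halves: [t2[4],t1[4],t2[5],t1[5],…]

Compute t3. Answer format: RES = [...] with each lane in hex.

  t0: d7 86 59 46 13 cb 03 ab
  t1: cb 03 59 d7 13 59 03 13
  t2: 49 cb 6a 03 89 59 77 d7
  t3: 89 13 59 59 77 03 d7 13

RES = [ 0x89  0x13  0x59  0x59  0x77  0x03  0xd7  0x13 ]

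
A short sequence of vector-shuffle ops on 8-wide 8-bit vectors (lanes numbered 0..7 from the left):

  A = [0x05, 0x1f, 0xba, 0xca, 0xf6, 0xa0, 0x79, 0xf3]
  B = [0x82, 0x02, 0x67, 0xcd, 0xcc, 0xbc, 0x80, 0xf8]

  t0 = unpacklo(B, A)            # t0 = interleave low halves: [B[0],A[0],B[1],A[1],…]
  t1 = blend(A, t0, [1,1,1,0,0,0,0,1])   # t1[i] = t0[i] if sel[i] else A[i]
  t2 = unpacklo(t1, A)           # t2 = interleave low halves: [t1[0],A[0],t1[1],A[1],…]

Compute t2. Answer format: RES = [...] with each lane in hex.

RES = [0x82, 0x05, 0x05, 0x1f, 0x02, 0xba, 0xca, 0xca]

t0 = [0x82, 0x05, 0x02, 0x1f, 0x67, 0xba, 0xcd, 0xca]
t1 = [0x82, 0x05, 0x02, 0xca, 0xf6, 0xa0, 0x79, 0xca]
t2 = [0x82, 0x05, 0x05, 0x1f, 0x02, 0xba, 0xca, 0xca]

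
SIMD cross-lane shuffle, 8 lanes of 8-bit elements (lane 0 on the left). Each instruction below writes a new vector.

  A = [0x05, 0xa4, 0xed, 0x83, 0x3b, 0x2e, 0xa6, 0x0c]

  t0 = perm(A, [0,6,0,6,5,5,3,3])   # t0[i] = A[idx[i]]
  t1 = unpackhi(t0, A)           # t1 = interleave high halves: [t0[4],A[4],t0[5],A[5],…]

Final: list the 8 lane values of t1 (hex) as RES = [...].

→ t0 |05|a6|05|a6|2e|2e|83|83|
→ t1 |2e|3b|2e|2e|83|a6|83|0c|

RES = [ 0x2e  0x3b  0x2e  0x2e  0x83  0xa6  0x83  0x0c ]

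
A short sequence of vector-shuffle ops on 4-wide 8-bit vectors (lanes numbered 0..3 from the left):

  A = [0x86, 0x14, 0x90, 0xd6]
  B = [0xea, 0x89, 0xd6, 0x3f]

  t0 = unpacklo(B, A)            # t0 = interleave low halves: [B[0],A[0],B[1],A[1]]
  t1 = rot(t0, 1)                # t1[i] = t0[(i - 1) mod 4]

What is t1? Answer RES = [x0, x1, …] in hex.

→ t0 |ea|86|89|14|
→ t1 |14|ea|86|89|

RES = [0x14, 0xea, 0x86, 0x89]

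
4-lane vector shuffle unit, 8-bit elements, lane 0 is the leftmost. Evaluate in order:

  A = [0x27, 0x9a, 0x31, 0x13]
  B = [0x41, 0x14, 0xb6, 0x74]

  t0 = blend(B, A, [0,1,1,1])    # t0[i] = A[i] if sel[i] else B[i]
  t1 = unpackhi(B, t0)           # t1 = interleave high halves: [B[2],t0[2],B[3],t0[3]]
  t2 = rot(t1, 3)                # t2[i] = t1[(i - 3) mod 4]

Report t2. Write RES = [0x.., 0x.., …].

t0 = [0x41, 0x9a, 0x31, 0x13]
t1 = [0xb6, 0x31, 0x74, 0x13]
t2 = [0x31, 0x74, 0x13, 0xb6]

RES = [ 0x31  0x74  0x13  0xb6 ]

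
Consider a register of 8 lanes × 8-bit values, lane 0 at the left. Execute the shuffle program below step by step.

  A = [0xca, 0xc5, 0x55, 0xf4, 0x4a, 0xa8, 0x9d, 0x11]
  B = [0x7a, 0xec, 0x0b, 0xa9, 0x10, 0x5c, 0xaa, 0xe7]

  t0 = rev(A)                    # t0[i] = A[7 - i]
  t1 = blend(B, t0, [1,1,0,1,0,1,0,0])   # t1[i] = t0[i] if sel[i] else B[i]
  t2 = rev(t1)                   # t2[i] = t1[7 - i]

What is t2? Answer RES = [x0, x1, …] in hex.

RES = [0xe7, 0xaa, 0x55, 0x10, 0x4a, 0x0b, 0x9d, 0x11]

→ t0 |11|9d|a8|4a|f4|55|c5|ca|
→ t1 |11|9d|0b|4a|10|55|aa|e7|
→ t2 |e7|aa|55|10|4a|0b|9d|11|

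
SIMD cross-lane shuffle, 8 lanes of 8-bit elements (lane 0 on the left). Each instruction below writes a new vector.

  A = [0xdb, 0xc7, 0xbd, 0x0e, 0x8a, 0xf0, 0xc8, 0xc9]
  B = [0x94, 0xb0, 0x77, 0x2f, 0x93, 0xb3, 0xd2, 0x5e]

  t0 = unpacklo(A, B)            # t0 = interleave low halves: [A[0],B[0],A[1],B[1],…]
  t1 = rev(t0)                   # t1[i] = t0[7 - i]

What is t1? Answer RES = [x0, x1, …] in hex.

t0 = [0xdb, 0x94, 0xc7, 0xb0, 0xbd, 0x77, 0x0e, 0x2f]
t1 = [0x2f, 0x0e, 0x77, 0xbd, 0xb0, 0xc7, 0x94, 0xdb]

RES = [0x2f, 0x0e, 0x77, 0xbd, 0xb0, 0xc7, 0x94, 0xdb]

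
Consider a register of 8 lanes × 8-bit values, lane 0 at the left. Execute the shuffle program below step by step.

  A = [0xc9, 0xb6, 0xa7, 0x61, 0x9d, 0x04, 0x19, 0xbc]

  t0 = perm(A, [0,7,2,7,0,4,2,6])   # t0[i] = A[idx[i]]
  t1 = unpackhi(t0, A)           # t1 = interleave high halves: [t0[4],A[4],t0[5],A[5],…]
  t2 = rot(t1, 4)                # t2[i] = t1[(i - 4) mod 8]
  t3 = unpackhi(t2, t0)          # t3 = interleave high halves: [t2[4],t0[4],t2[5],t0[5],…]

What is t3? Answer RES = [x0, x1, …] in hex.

RES = [ 0xc9  0xc9  0x9d  0x9d  0x9d  0xa7  0x04  0x19 ]

→ t0 |c9|bc|a7|bc|c9|9d|a7|19|
→ t1 |c9|9d|9d|04|a7|19|19|bc|
→ t2 |a7|19|19|bc|c9|9d|9d|04|
→ t3 |c9|c9|9d|9d|9d|a7|04|19|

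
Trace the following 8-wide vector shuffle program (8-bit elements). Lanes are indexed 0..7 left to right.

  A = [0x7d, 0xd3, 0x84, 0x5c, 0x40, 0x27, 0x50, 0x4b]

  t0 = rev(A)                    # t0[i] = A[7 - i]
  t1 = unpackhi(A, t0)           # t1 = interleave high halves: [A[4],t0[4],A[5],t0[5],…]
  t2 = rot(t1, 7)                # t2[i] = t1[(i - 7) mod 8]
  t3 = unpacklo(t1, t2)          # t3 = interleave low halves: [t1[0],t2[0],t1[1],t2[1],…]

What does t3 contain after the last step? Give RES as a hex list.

  t0: 4b 50 27 40 5c 84 d3 7d
  t1: 40 5c 27 84 50 d3 4b 7d
  t2: 5c 27 84 50 d3 4b 7d 40
  t3: 40 5c 5c 27 27 84 84 50

RES = [0x40, 0x5c, 0x5c, 0x27, 0x27, 0x84, 0x84, 0x50]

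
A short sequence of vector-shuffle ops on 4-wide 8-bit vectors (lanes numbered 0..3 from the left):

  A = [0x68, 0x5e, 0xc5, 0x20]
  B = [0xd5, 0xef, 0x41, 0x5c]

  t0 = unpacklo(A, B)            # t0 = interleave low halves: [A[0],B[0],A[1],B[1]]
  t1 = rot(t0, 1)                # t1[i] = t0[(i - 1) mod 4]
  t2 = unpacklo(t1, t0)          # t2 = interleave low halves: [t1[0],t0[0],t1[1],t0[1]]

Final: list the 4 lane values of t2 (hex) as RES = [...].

t0 = [0x68, 0xd5, 0x5e, 0xef]
t1 = [0xef, 0x68, 0xd5, 0x5e]
t2 = [0xef, 0x68, 0x68, 0xd5]

RES = [0xef, 0x68, 0x68, 0xd5]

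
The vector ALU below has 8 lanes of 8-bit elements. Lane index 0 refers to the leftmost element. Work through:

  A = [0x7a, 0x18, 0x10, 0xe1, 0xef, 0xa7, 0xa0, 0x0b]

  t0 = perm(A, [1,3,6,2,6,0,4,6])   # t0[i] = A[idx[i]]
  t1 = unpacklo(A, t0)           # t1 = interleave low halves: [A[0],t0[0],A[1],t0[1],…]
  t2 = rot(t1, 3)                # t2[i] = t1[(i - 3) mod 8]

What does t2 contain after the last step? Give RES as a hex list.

RES = [ 0xa0  0xe1  0x10  0x7a  0x18  0x18  0xe1  0x10 ]

→ t0 |18|e1|a0|10|a0|7a|ef|a0|
→ t1 |7a|18|18|e1|10|a0|e1|10|
→ t2 |a0|e1|10|7a|18|18|e1|10|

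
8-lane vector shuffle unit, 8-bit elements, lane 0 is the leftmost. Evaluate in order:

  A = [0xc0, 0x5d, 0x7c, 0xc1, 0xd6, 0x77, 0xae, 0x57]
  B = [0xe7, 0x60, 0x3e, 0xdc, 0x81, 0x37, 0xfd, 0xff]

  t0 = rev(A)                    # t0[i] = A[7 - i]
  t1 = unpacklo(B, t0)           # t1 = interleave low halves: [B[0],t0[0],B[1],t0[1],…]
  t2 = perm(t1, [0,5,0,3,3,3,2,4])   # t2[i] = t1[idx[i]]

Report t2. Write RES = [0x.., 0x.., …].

RES = [ 0xe7  0x77  0xe7  0xae  0xae  0xae  0x60  0x3e ]

  t0: 57 ae 77 d6 c1 7c 5d c0
  t1: e7 57 60 ae 3e 77 dc d6
  t2: e7 77 e7 ae ae ae 60 3e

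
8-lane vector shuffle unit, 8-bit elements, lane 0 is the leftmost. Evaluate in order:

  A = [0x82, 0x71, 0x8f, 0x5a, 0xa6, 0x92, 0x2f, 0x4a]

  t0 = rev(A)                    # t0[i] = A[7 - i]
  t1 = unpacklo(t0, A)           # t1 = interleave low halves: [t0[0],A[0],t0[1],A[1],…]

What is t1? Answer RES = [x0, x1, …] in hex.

t0 = [0x4a, 0x2f, 0x92, 0xa6, 0x5a, 0x8f, 0x71, 0x82]
t1 = [0x4a, 0x82, 0x2f, 0x71, 0x92, 0x8f, 0xa6, 0x5a]

RES = [0x4a, 0x82, 0x2f, 0x71, 0x92, 0x8f, 0xa6, 0x5a]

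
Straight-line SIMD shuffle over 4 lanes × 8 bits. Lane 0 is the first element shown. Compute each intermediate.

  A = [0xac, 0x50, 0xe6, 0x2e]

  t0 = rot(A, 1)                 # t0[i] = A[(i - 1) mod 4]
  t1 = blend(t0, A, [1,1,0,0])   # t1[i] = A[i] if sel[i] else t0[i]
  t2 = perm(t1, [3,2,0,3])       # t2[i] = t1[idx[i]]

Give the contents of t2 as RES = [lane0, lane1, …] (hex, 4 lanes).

→ t0 |2e|ac|50|e6|
→ t1 |ac|50|50|e6|
→ t2 |e6|50|ac|e6|

RES = [ 0xe6  0x50  0xac  0xe6 ]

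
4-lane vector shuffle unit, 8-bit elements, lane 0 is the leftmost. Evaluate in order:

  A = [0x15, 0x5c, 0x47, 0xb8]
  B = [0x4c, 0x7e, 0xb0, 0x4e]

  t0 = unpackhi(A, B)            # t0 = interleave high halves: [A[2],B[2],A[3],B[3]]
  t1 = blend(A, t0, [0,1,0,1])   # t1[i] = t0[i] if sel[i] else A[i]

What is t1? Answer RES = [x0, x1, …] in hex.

RES = [0x15, 0xb0, 0x47, 0x4e]

  t0: 47 b0 b8 4e
  t1: 15 b0 47 4e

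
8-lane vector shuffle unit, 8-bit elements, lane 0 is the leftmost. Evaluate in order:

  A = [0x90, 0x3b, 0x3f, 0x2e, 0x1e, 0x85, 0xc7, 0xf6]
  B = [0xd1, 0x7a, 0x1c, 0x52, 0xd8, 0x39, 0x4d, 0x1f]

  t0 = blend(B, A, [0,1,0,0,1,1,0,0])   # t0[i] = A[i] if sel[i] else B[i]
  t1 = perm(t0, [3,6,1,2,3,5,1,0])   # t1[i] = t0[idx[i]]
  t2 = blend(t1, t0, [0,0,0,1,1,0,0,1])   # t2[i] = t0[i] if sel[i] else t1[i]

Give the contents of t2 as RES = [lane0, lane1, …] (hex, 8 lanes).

RES = [0x52, 0x4d, 0x3b, 0x52, 0x1e, 0x85, 0x3b, 0x1f]

→ t0 |d1|3b|1c|52|1e|85|4d|1f|
→ t1 |52|4d|3b|1c|52|85|3b|d1|
→ t2 |52|4d|3b|52|1e|85|3b|1f|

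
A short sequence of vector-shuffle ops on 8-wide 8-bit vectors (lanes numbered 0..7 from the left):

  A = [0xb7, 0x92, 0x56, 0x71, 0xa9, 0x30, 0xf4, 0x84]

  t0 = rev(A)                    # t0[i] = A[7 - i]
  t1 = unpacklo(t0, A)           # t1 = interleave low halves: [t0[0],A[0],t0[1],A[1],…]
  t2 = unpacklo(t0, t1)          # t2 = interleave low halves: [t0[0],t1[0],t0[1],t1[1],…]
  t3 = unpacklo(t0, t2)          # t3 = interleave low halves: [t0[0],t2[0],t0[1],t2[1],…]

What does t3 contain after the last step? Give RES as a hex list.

t0 = [0x84, 0xf4, 0x30, 0xa9, 0x71, 0x56, 0x92, 0xb7]
t1 = [0x84, 0xb7, 0xf4, 0x92, 0x30, 0x56, 0xa9, 0x71]
t2 = [0x84, 0x84, 0xf4, 0xb7, 0x30, 0xf4, 0xa9, 0x92]
t3 = [0x84, 0x84, 0xf4, 0x84, 0x30, 0xf4, 0xa9, 0xb7]

RES = [ 0x84  0x84  0xf4  0x84  0x30  0xf4  0xa9  0xb7 ]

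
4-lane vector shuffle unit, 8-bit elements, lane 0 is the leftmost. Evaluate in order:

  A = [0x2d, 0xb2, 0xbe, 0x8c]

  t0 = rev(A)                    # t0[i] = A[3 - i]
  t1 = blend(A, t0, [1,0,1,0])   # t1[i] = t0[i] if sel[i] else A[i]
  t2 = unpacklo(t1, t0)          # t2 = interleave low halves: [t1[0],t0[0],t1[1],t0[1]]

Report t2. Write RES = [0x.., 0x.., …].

  t0: 8c be b2 2d
  t1: 8c b2 b2 8c
  t2: 8c 8c b2 be

RES = [ 0x8c  0x8c  0xb2  0xbe ]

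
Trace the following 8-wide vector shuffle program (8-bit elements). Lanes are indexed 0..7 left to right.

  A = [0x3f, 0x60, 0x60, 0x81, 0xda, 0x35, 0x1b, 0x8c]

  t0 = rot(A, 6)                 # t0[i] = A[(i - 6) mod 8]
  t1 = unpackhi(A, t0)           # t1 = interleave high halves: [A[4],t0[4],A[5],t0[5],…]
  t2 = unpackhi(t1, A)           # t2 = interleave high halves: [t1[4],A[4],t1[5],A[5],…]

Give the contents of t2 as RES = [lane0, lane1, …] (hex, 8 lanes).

RES = [ 0x1b  0xda  0x3f  0x35  0x8c  0x1b  0x60  0x8c ]

t0 = [0x60, 0x81, 0xda, 0x35, 0x1b, 0x8c, 0x3f, 0x60]
t1 = [0xda, 0x1b, 0x35, 0x8c, 0x1b, 0x3f, 0x8c, 0x60]
t2 = [0x1b, 0xda, 0x3f, 0x35, 0x8c, 0x1b, 0x60, 0x8c]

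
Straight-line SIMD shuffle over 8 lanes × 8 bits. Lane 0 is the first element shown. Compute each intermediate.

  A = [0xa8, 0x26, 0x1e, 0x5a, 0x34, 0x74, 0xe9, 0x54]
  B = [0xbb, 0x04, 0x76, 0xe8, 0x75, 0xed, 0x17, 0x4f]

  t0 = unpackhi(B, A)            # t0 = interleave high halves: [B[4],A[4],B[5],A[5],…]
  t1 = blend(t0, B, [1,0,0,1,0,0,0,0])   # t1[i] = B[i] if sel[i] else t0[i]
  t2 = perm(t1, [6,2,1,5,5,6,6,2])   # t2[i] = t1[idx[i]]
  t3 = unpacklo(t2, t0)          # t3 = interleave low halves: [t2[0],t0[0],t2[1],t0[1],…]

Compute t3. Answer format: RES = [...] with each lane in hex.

RES = [0x4f, 0x75, 0xed, 0x34, 0x34, 0xed, 0xe9, 0x74]

  t0: 75 34 ed 74 17 e9 4f 54
  t1: bb 34 ed e8 17 e9 4f 54
  t2: 4f ed 34 e9 e9 4f 4f ed
  t3: 4f 75 ed 34 34 ed e9 74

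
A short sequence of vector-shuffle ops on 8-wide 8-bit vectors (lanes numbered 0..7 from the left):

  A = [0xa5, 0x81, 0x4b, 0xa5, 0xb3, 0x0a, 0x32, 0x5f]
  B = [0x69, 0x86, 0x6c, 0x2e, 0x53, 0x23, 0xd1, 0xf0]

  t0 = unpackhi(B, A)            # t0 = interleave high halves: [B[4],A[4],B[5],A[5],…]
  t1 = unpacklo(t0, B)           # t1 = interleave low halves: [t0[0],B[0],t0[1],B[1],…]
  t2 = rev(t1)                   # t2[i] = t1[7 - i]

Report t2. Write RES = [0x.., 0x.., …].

→ t0 |53|b3|23|0a|d1|32|f0|5f|
→ t1 |53|69|b3|86|23|6c|0a|2e|
→ t2 |2e|0a|6c|23|86|b3|69|53|

RES = [ 0x2e  0x0a  0x6c  0x23  0x86  0xb3  0x69  0x53 ]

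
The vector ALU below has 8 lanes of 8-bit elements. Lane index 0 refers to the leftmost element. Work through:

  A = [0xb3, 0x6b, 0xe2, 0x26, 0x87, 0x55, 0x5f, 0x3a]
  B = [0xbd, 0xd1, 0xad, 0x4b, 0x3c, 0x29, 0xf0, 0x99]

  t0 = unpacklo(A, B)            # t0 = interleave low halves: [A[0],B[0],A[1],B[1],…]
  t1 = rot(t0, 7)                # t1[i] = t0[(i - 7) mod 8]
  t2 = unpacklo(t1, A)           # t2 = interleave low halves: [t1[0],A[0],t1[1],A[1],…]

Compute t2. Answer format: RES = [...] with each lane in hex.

RES = [0xbd, 0xb3, 0x6b, 0x6b, 0xd1, 0xe2, 0xe2, 0x26]

t0 = [0xb3, 0xbd, 0x6b, 0xd1, 0xe2, 0xad, 0x26, 0x4b]
t1 = [0xbd, 0x6b, 0xd1, 0xe2, 0xad, 0x26, 0x4b, 0xb3]
t2 = [0xbd, 0xb3, 0x6b, 0x6b, 0xd1, 0xe2, 0xe2, 0x26]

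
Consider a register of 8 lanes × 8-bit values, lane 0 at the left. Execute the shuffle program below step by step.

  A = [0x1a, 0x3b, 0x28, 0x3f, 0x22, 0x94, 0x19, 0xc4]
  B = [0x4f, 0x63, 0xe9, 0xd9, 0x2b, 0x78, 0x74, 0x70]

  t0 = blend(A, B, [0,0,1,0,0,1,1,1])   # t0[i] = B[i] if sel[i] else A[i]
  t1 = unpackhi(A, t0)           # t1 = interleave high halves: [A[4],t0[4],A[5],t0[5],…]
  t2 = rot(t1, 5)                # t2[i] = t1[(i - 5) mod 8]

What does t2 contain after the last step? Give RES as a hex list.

  t0: 1a 3b e9 3f 22 78 74 70
  t1: 22 22 94 78 19 74 c4 70
  t2: 78 19 74 c4 70 22 22 94

RES = [ 0x78  0x19  0x74  0xc4  0x70  0x22  0x22  0x94 ]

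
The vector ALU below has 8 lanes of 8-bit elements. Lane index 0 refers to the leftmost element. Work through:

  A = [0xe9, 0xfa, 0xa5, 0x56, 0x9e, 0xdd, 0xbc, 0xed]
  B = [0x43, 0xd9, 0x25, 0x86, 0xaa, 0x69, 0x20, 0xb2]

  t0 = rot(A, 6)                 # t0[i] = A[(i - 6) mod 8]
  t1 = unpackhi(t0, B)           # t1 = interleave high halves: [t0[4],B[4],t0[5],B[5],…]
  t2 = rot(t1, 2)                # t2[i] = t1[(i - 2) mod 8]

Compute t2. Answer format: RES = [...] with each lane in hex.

RES = [0xfa, 0xb2, 0xbc, 0xaa, 0xed, 0x69, 0xe9, 0x20]

t0 = [0xa5, 0x56, 0x9e, 0xdd, 0xbc, 0xed, 0xe9, 0xfa]
t1 = [0xbc, 0xaa, 0xed, 0x69, 0xe9, 0x20, 0xfa, 0xb2]
t2 = [0xfa, 0xb2, 0xbc, 0xaa, 0xed, 0x69, 0xe9, 0x20]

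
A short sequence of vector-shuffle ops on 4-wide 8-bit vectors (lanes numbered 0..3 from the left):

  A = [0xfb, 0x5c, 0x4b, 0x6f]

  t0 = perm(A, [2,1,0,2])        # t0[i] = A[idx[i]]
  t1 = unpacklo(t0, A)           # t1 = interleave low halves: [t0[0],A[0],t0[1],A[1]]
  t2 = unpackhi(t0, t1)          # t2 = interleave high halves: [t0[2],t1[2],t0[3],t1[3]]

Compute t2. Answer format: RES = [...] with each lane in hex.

RES = [0xfb, 0x5c, 0x4b, 0x5c]

  t0: 4b 5c fb 4b
  t1: 4b fb 5c 5c
  t2: fb 5c 4b 5c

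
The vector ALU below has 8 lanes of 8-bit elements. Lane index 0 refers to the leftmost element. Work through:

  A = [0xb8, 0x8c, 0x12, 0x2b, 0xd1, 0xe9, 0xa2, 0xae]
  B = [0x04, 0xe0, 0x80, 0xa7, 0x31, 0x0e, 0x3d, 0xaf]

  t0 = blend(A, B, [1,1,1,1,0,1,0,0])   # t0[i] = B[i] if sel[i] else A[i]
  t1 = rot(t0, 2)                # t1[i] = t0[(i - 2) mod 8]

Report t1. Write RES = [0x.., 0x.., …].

→ t0 |04|e0|80|a7|d1|0e|a2|ae|
→ t1 |a2|ae|04|e0|80|a7|d1|0e|

RES = [0xa2, 0xae, 0x04, 0xe0, 0x80, 0xa7, 0xd1, 0x0e]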